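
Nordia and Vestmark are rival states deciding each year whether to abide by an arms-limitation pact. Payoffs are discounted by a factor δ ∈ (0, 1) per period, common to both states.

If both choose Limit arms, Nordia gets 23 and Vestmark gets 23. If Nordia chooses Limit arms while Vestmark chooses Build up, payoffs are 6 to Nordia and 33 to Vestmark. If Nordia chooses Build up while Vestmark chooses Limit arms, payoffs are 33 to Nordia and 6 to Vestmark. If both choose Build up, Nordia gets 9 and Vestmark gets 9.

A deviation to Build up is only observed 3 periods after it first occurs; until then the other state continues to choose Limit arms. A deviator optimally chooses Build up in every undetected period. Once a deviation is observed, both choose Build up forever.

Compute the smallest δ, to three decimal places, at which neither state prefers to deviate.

A deviator earns 33 for 3 periods, then 9 forever; cooperating earns 23 forever. Multiplying the IC by (1−δ):
23 ≥ 33(1−δ^3) + 9δ^3, so 24·δ^3 ≥ 10 and δ^3 ≥ 5/12.
δ ≥ (5/12)^(1/3) ≈ 0.747.

0.747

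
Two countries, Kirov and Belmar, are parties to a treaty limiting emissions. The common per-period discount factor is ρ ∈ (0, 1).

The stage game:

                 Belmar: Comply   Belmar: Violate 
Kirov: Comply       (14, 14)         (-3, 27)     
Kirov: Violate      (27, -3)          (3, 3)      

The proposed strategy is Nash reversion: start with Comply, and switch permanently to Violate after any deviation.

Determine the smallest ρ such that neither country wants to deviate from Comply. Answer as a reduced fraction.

13/24

One-period gain from deviating is 27 − 14 = 13. The loss is 14 − 3 = 11 in every subsequent period, with present value 11·ρ/(1−ρ).
Deviation is unprofitable when 11·ρ/(1−ρ) ≥ 13, i.e. ρ/(1−ρ) ≥ 13/11.
Equivalently ρ ≥ 13/(13+11) = 13/24.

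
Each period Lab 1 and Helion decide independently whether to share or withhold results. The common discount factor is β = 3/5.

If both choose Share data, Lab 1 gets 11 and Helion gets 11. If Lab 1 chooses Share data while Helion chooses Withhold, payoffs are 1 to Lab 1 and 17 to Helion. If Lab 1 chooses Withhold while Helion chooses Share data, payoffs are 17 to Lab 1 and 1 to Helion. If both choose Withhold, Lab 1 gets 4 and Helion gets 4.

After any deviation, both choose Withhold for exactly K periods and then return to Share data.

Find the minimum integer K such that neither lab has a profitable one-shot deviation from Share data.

IC: β(1−β^K)/(1−β) ≥ (17−11)/(11−4) = 6/7.
With β = 3/5: need 1 − β^K ≥ 6/7·(1−3/5)/(3/5), i.e. β^K ≤ 0.4286.
Since (3/5)^1 = 0.6000 and (3/5)^2 = 0.3600, the smallest such K is 2.

2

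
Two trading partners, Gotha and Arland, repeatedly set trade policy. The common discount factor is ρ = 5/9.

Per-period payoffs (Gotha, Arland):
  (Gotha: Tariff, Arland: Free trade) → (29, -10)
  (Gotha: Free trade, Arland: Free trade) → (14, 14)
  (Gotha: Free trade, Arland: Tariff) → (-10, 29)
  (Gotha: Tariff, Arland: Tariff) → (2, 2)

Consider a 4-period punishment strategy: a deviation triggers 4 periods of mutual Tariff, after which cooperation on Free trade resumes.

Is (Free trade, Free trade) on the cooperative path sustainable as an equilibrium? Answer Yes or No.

No

Comparing payoff streams over the 5 periods until play realigns: cooperate → 14(1+ρ+…+ρ^4); deviate → 29 + 2(ρ+…+ρ^4).
Cooperation is sustained iff (14−2)(ρ+…+ρ^4) ≥ 29−14.
ρ+…+ρ^4 = 5/9·(1−(5/9)^4)/(1−5/9) = 1.1309, and (29−14)/(14−2) = 1.2500.
1.1309 < 1.2500, so cooperation is not sustainable.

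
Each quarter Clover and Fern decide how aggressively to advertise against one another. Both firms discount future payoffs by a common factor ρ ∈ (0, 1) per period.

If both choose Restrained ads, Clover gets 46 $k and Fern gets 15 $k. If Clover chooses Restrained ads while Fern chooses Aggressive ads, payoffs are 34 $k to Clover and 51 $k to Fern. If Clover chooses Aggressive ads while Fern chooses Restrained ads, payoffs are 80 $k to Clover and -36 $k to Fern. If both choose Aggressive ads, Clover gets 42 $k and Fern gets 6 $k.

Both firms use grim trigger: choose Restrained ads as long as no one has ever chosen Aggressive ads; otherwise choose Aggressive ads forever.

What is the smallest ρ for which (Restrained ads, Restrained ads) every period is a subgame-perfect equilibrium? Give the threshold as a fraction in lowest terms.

For Clover: deviation gain 80−46 = 34, per-period punishment loss 46−42 = 4. IC gives ρ ≥ 34/38 = 17/19.
For Fern: gain 36, loss 9 per period, so ρ ≥ 36/45 = 4/5.
The tighter constraint is Clover's, so cooperation needs ρ ≥ 17/19.

17/19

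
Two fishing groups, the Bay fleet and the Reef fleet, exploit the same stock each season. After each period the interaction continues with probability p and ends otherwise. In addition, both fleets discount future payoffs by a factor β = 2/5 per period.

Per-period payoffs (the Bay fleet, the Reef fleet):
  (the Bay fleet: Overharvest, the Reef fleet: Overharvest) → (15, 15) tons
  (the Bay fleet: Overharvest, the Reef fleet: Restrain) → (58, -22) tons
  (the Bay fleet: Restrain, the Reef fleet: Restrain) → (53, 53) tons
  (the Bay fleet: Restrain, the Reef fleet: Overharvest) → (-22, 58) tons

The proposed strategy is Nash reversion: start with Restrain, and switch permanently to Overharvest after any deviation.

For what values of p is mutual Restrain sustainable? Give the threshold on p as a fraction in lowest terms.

With continuation probability p and discount β, the effective per-period discount factor is βp.
Grim-trigger IC: βp ≥ (58−53)/(58−15) = 5/43.
So p ≥ (5/43)/(2/5) = 25/86.

25/86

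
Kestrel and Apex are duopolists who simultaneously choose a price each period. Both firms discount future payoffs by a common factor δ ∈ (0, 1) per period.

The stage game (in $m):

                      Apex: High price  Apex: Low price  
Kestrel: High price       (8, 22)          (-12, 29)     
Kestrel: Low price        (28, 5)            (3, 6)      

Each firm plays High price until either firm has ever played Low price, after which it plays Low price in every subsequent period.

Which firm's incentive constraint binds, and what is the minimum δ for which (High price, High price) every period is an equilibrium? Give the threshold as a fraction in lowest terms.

For Kestrel: deviation gain 28−8 = 20, per-period punishment loss 8−3 = 5. IC gives δ ≥ 20/25 = 4/5.
For Apex: gain 7, loss 16 per period, so δ ≥ 7/23.
The tighter constraint is Kestrel's, so cooperation needs δ ≥ 4/5.

Kestrel; δ ≥ 4/5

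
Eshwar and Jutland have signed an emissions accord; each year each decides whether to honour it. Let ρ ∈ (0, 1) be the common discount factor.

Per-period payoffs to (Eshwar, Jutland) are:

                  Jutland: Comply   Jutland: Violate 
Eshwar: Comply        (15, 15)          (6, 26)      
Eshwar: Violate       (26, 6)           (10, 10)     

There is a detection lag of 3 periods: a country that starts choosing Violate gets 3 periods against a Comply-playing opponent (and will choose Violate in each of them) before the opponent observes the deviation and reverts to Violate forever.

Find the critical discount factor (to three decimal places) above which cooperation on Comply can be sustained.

0.883

The best deviation is to choose Violate for all 3 undetected periods, earning 26 each, then 10 forever once detected.
Deviation value: 26(1−ρ^3)/(1−ρ) + 10ρ^3/(1−ρ); cooperation value: 15/(1−ρ).
IC: 15 ≥ 26(1−ρ^3) + 10ρ^3 = 26 − 16ρ^3.
So ρ^3 ≥ 11/16, giving ρ ≥ (11/16)^(1/3) ≈ 0.883.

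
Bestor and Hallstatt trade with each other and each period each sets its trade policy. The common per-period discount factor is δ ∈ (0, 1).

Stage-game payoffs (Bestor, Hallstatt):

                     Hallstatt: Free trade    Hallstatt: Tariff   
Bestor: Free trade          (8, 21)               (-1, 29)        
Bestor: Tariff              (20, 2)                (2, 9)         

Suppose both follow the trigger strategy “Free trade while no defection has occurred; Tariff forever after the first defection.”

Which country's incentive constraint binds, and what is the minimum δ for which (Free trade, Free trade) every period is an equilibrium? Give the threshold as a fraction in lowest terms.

For Bestor: deviation gain 20−8 = 12, per-period punishment loss 8−2 = 6. IC gives δ ≥ 12/18 = 2/3.
For Hallstatt: gain 8, loss 12 per period, so δ ≥ 8/20 = 2/5.
The tighter constraint is Bestor's, so cooperation needs δ ≥ 2/3.

Bestor; δ ≥ 2/3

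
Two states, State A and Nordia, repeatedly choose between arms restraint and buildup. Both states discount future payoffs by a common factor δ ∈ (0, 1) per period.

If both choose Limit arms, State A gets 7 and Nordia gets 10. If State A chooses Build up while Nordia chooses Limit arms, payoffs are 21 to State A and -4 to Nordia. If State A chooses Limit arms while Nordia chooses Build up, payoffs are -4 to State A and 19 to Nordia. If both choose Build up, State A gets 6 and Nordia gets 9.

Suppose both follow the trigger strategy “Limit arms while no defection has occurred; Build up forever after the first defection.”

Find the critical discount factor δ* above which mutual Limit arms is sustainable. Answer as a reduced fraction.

14/15

State A: cooperation gives 7 each period; deviation gives 21 once then 6 forever.
  7/(1−δ) ≥ 21 + 6δ/(1−δ) ⇒ δ ≥ 14/15.
Nordia: cooperation gives 10 each period; deviation gives 19 once then 9 forever.
  δ ≥ 9/10.
Both must hold, so the binding constraint is State A's: δ ≥ 14/15.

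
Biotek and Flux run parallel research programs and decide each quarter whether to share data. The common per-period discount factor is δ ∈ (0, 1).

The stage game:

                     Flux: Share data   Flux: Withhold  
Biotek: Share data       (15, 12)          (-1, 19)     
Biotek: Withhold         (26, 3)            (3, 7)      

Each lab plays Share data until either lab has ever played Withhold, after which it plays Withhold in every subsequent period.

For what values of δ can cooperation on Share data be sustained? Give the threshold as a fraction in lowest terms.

Biotek: cooperation gives 15 each period; deviation gives 26 once then 3 forever.
  15/(1−δ) ≥ 26 + 3δ/(1−δ) ⇒ δ ≥ 11/23.
Flux: cooperation gives 12 each period; deviation gives 19 once then 7 forever.
  δ ≥ 7/12.
Both must hold, so the binding constraint is Flux's: δ ≥ 7/12.

7/12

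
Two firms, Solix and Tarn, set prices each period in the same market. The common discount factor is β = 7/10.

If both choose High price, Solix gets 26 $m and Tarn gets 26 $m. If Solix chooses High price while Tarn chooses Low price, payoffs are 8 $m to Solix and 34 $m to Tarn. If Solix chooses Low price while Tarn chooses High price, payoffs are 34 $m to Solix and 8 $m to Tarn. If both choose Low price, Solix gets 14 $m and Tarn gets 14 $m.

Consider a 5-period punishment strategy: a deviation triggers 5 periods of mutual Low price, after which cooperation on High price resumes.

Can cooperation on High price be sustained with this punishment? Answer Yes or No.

Yes

A one-shot deviation gives 34 now, then 14 for 5 periods, then back to 26.
Gain from deviating: (34−26) today; loss: (26−14) in each of the next 5 periods.
No-deviation condition: (26−14)(β+…+β^5) ≥ 34−26, i.e. β+…+β^5 ≥ 2/3.
At β = 7/10: β+…+β^5 = 1.9412 ≥ 0.6667.
So cooperation is sustainable.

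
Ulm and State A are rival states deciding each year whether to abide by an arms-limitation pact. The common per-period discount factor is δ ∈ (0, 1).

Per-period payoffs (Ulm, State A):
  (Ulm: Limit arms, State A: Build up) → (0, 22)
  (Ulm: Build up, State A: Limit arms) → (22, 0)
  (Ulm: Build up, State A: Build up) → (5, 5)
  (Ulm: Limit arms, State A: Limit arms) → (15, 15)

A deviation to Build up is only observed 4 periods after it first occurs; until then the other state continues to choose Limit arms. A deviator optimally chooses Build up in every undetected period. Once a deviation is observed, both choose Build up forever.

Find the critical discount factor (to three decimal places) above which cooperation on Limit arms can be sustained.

Deviating for the 4 undetected periods gains 22−15 = 7 per period over cooperation, then loses 15−5 = 10 per period forever once punishment starts.
Gain: 7(1 + δ + … + δ^3); loss: 10·δ^4/(1−δ).
No profitable deviation ⇔ 7(1−δ^4) ≤ 10·δ^4, i.e. δ^4 ≥ 7/(7+10) = 7/17.
Hence δ ≥ (7/17)^(1/4) ≈ 0.801.

0.801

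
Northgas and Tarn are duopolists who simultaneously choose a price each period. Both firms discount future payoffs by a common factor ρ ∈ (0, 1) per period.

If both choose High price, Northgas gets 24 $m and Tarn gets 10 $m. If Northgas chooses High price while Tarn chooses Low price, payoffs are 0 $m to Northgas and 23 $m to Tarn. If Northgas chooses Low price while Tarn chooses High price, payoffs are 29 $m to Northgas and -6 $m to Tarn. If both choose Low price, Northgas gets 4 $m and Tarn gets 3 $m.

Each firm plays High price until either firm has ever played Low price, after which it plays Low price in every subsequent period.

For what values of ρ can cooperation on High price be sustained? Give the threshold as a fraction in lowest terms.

13/20

Northgas's threshold: (29−24)/(29−4) = 1/5.
Tarn's threshold: (23−10)/(23−3) = 13/20.
1/5 < 13/20, so Tarn binds and ρ* = 13/20.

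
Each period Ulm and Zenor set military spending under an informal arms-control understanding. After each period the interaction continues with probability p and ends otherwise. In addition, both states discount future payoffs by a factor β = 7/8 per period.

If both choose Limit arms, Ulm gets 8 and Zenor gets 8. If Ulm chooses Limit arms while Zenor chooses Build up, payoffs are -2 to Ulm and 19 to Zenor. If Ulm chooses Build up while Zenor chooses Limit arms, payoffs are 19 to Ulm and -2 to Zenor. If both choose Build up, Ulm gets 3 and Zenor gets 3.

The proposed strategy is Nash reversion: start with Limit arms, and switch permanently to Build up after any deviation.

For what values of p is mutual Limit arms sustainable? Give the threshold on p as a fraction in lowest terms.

11/14

Expected continuation weight on next period's payoff is β·p = 7/8·p, which plays the role of the discount factor.
Cooperation requires 7/8·p ≥ (19−8)/(19−3) = 11/16, hence p ≥ 11/14.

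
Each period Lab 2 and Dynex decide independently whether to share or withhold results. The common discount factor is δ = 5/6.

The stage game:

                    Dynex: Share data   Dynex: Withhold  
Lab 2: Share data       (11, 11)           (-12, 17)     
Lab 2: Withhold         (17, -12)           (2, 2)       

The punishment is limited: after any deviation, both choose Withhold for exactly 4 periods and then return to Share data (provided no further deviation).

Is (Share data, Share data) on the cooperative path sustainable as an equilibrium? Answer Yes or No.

Yes

A one-shot deviation gives 17 now, then 2 for 4 periods, then back to 11.
Gain from deviating: (17−11) today; loss: (11−2) in each of the next 4 periods.
No-deviation condition: (11−2)(δ+…+δ^4) ≥ 17−11, i.e. δ+…+δ^4 ≥ 2/3.
At δ = 5/6: δ+…+δ^4 = 2.5887 ≥ 0.6667.
So cooperation is sustainable.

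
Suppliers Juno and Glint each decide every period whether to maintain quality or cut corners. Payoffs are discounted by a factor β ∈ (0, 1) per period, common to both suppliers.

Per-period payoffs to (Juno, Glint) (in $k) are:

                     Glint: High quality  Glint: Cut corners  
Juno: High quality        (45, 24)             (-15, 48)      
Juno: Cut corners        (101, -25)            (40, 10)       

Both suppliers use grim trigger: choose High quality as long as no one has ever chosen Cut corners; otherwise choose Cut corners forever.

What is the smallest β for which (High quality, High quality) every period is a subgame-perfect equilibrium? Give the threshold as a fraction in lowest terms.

56/61

For Juno: deviation gain 101−45 = 56, per-period punishment loss 45−40 = 5. IC gives β ≥ 56/61.
For Glint: gain 24, loss 14 per period, so β ≥ 24/38 = 12/19.
The tighter constraint is Juno's, so cooperation needs β ≥ 56/61.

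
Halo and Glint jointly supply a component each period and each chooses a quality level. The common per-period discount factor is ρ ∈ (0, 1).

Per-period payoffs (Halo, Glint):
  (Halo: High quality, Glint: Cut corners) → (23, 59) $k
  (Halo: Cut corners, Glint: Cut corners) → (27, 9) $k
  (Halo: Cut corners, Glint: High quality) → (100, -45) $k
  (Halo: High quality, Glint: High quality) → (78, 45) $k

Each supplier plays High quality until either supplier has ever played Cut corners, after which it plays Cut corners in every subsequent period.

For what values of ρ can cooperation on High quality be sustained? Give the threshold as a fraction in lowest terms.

Halo: cooperation gives 78 each period; deviation gives 100 once then 27 forever.
  78/(1−ρ) ≥ 100 + 27ρ/(1−ρ) ⇒ ρ ≥ 22/73.
Glint: cooperation gives 45 each period; deviation gives 59 once then 9 forever.
  ρ ≥ 14/50 = 7/25.
Both must hold, so the binding constraint is Halo's: ρ ≥ 22/73.

22/73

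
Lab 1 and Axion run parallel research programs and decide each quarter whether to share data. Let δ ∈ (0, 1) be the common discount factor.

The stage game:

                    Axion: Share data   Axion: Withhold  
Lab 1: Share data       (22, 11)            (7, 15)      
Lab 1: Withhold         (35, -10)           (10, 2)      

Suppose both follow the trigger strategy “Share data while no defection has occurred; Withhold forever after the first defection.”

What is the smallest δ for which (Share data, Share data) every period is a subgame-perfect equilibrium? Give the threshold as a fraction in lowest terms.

For Lab 1: deviation gain 35−22 = 13, per-period punishment loss 22−10 = 12. IC gives δ ≥ 13/25.
For Axion: gain 4, loss 9 per period, so δ ≥ 4/13.
The tighter constraint is Lab 1's, so cooperation needs δ ≥ 13/25.

13/25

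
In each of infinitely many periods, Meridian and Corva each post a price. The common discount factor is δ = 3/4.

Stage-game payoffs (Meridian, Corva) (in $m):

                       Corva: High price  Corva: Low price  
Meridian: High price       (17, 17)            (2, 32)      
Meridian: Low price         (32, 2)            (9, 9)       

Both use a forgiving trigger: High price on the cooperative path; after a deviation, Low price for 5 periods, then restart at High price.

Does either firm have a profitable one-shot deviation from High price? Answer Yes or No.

No

IC: δ+…+δ^5 ≥ (32−17)/(17−9) = 15/8.
At δ = 3/4: partial sum = 2.2881 ≥ 1.8750. Cooperation sustainable.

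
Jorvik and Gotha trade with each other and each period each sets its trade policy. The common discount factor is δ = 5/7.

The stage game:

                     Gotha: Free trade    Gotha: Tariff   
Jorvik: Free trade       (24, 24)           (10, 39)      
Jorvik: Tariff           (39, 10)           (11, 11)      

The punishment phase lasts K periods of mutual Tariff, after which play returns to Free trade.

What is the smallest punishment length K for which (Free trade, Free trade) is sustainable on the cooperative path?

IC: δ(1−δ^K)/(1−δ) ≥ (39−24)/(24−11) = 15/13.
With δ = 5/7: need 1 − δ^K ≥ 15/13·(1−5/7)/(5/7), i.e. δ^K ≤ 0.5385.
Since (5/7)^1 = 0.7143 and (5/7)^2 = 0.5102, the smallest such K is 2.

2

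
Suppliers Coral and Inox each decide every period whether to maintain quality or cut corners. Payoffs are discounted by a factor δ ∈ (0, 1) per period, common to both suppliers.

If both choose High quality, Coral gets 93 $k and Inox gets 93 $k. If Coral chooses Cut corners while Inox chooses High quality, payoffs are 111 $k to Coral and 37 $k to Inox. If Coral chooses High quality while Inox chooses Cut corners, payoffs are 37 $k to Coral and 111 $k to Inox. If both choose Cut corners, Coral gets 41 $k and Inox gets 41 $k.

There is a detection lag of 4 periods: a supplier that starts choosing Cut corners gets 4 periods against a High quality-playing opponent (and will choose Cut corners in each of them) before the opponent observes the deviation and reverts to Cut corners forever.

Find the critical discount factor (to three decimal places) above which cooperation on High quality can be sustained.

The best deviation is to choose Cut corners for all 4 undetected periods, earning 111 each, then 41 forever once detected.
Deviation value: 111(1−δ^4)/(1−δ) + 41δ^4/(1−δ); cooperation value: 93/(1−δ).
IC: 93 ≥ 111(1−δ^4) + 41δ^4 = 111 − 70δ^4.
So δ^4 ≥ 18/70 = 9/35, giving δ ≥ (9/35)^(1/4) ≈ 0.712.

0.712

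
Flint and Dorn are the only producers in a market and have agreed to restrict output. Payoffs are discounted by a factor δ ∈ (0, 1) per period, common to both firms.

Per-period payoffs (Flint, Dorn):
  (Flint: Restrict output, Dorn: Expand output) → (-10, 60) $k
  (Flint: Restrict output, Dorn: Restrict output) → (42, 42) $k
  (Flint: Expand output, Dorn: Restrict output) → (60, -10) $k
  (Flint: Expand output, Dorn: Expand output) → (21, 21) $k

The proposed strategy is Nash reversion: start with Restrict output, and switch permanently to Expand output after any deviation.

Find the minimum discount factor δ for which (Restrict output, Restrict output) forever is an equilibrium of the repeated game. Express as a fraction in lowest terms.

6/13

Under grim trigger the critical discount factor is (T−C)/(T−P) with T = 60, C = 42, P = 21.
δ* = (60−42)/(60−21) = 18/39 = 6/13.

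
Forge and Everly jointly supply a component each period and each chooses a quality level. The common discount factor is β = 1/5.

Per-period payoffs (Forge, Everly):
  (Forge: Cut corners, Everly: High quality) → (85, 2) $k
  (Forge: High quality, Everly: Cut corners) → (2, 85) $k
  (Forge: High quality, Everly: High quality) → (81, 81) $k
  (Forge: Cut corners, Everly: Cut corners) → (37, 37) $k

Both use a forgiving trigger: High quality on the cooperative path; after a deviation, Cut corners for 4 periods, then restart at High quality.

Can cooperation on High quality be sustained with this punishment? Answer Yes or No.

Yes

A one-shot deviation gives 85 now, then 37 for 4 periods, then back to 81.
Gain from deviating: (85−81) today; loss: (81−37) in each of the next 4 periods.
No-deviation condition: (81−37)(β+…+β^4) ≥ 85−81, i.e. β+…+β^4 ≥ 1/11.
At β = 1/5: β+…+β^4 = 0.2496 ≥ 0.0909.
So cooperation is sustainable.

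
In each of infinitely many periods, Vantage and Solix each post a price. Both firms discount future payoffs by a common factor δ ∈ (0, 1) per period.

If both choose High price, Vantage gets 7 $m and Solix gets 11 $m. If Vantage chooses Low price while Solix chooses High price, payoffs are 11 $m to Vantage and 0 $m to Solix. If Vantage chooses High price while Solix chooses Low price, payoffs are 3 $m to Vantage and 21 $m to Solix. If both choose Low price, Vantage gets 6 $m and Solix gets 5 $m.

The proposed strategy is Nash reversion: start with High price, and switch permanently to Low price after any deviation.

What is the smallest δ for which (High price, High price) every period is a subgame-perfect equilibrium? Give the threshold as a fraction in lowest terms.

Vantage's threshold: (11−7)/(11−6) = 4/5.
Solix's threshold: (21−11)/(21−5) = 5/8.
4/5 > 5/8, so Vantage binds and δ* = 4/5.

4/5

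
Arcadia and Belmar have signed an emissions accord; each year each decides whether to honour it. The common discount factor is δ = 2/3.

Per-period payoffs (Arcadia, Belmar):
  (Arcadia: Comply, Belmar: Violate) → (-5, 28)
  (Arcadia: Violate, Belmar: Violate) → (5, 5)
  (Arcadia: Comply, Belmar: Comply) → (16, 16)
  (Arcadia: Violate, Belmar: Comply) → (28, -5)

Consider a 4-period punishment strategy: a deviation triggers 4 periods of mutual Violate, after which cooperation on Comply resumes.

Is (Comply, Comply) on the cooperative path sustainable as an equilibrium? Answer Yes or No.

IC: δ+…+δ^4 ≥ (28−16)/(16−5) = 12/11.
At δ = 2/3: partial sum = 1.6049 ≥ 1.0909. Cooperation sustainable.

Yes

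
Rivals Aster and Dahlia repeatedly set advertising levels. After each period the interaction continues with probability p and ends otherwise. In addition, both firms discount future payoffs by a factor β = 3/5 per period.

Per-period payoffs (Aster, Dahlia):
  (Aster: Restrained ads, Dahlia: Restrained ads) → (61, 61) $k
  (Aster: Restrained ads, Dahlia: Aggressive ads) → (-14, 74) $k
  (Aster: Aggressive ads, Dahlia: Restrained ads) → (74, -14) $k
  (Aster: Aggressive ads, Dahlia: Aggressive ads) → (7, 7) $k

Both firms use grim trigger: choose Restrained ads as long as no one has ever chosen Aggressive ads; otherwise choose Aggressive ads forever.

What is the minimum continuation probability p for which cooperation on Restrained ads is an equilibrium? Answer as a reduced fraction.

65/201

Expected continuation weight on next period's payoff is β·p = 3/5·p, which plays the role of the discount factor.
Cooperation requires 3/5·p ≥ (74−61)/(74−7) = 13/67, hence p ≥ 65/201.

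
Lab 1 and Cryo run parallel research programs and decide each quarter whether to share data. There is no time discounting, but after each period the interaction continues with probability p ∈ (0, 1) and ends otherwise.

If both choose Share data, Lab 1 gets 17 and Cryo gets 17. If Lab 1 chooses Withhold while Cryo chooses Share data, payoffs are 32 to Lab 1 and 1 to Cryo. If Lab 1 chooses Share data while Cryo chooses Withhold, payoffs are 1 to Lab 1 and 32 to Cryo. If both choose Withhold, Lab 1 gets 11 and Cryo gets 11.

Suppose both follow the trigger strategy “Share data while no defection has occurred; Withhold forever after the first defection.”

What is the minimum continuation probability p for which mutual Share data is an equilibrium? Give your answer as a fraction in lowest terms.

5/7

With no time discounting, the continuation probability p plays the role of the discount factor.
Grim-trigger IC: 17/(1−p) ≥ 32 + 11p/(1−p) ⇒ p ≥ (32−17)/(32−11) = 5/7.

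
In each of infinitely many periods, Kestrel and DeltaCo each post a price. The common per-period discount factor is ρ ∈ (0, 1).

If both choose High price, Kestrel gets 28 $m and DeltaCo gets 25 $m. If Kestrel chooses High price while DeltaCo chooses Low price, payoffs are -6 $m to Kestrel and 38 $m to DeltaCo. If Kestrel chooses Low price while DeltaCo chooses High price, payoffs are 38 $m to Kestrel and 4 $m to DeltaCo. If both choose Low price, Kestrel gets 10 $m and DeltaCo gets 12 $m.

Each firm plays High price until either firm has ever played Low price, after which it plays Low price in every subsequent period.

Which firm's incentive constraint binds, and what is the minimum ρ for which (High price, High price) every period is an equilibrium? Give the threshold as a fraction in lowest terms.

Kestrel: cooperation gives 28 each period; deviation gives 38 once then 10 forever.
  28/(1−ρ) ≥ 38 + 10ρ/(1−ρ) ⇒ ρ ≥ 10/28 = 5/14.
DeltaCo: cooperation gives 25 each period; deviation gives 38 once then 12 forever.
  ρ ≥ 13/26 = 1/2.
Both must hold, so the binding constraint is DeltaCo's: ρ ≥ 1/2.

DeltaCo; ρ ≥ 1/2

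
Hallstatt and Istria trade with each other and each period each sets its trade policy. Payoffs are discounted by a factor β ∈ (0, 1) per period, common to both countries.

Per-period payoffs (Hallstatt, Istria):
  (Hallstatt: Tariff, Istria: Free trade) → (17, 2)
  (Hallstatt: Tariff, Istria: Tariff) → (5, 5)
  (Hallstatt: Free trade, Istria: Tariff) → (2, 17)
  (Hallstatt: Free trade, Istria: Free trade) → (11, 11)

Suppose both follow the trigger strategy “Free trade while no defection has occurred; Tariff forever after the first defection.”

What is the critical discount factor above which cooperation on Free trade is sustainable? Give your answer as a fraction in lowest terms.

Under grim trigger the critical discount factor is (T−C)/(T−P) with T = 17, C = 11, P = 5.
β* = (17−11)/(17−5) = 6/12 = 1/2.

1/2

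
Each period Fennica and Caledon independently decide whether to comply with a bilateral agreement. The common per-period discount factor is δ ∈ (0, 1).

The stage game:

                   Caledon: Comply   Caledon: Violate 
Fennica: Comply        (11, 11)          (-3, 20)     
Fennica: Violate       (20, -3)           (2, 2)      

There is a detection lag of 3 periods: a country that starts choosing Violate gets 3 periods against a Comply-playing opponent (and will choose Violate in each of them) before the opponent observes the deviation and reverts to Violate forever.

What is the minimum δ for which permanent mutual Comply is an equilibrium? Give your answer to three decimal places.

A deviator earns 20 for 3 periods, then 2 forever; cooperating earns 11 forever. Multiplying the IC by (1−δ):
11 ≥ 20(1−δ^3) + 2δ^3, so 18·δ^3 ≥ 9 and δ^3 ≥ 1/2.
δ ≥ (1/2)^(1/3) ≈ 0.794.

0.794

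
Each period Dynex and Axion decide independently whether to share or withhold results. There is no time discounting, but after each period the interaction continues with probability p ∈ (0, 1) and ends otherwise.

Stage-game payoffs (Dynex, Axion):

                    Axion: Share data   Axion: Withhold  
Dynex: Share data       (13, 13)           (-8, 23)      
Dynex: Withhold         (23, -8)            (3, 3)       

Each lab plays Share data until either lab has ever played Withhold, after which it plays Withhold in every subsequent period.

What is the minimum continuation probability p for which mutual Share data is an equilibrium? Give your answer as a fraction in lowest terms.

Expected cooperation value is 13 + p·13 + p²·13 + … = 13/(1−p); deviation gives 23 + p·3/(1−p).
13 ≥ 23(1−p) + 3p ⇒ 20p ≥ 10 ⇒ p ≥ 10/20 = 1/2.

1/2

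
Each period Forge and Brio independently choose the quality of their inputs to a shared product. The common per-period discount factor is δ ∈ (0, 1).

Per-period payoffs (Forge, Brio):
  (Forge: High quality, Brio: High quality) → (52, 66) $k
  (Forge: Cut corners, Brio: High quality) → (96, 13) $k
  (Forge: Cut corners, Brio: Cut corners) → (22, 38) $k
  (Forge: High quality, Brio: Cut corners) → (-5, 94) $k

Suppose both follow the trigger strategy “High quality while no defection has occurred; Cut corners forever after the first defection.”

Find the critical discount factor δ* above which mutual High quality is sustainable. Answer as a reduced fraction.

22/37

For Forge: deviation gain 96−52 = 44, per-period punishment loss 52−22 = 30. IC gives δ ≥ 44/74 = 22/37.
For Brio: gain 28, loss 28 per period, so δ ≥ 28/56 = 1/2.
The tighter constraint is Forge's, so cooperation needs δ ≥ 22/37.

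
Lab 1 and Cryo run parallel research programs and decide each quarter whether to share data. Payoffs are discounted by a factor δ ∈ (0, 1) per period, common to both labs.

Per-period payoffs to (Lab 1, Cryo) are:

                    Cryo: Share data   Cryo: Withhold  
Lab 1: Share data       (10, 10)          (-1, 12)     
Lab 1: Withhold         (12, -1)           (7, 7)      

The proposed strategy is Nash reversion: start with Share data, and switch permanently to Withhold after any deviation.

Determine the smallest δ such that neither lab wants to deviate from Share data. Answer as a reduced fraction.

2/5

Under grim trigger the critical discount factor is (T−C)/(T−P) with T = 12, C = 10, P = 7.
δ* = (12−10)/(12−7) = 2/5.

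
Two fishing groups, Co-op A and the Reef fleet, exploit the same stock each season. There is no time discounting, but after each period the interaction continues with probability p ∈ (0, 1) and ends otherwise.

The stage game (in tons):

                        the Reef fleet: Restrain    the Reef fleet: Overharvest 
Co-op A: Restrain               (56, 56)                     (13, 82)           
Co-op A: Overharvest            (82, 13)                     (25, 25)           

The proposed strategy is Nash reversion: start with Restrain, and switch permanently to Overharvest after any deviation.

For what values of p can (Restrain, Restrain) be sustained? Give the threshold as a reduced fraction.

With no time discounting, the continuation probability p plays the role of the discount factor.
Grim-trigger IC: 56/(1−p) ≥ 82 + 25p/(1−p) ⇒ p ≥ (82−56)/(82−25) = 26/57.

26/57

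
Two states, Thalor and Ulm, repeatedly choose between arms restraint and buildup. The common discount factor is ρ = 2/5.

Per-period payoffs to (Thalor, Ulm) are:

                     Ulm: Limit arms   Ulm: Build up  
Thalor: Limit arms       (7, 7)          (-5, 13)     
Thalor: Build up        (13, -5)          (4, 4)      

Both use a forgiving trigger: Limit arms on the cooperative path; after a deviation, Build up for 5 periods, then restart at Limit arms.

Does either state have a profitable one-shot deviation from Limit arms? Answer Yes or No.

A one-shot deviation gives 13 now, then 4 for 5 periods, then back to 7.
Gain from deviating: (13−7) today; loss: (7−4) in each of the next 5 periods.
No-deviation condition: (7−4)(ρ+…+ρ^5) ≥ 13−7, i.e. ρ+…+ρ^5 ≥ 2.
At ρ = 2/5: ρ+…+ρ^5 = 0.6598 < 2.0000.
So cooperation is not sustainable.

Yes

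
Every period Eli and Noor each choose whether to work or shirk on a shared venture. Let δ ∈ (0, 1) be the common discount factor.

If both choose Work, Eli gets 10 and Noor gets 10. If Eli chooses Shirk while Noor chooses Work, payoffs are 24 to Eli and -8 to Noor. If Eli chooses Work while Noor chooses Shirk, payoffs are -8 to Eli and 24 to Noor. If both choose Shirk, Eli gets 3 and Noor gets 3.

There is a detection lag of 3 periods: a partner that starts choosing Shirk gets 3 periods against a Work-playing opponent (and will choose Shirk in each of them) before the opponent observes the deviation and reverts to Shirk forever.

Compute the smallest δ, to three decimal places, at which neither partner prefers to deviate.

0.874

The best deviation is to choose Shirk for all 3 undetected periods, earning 24 each, then 3 forever once detected.
Deviation value: 24(1−δ^3)/(1−δ) + 3δ^3/(1−δ); cooperation value: 10/(1−δ).
IC: 10 ≥ 24(1−δ^3) + 3δ^3 = 24 − 21δ^3.
So δ^3 ≥ 14/21 = 2/3, giving δ ≥ (2/3)^(1/3) ≈ 0.874.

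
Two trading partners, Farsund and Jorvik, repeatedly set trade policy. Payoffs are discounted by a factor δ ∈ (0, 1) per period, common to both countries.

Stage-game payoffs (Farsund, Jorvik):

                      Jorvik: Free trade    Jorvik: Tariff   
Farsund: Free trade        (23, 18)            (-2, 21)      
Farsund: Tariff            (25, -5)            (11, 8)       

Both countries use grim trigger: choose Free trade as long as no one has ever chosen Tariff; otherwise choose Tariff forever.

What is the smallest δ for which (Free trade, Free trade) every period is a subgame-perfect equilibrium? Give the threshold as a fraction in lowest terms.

3/13

For Farsund: deviation gain 25−23 = 2, per-period punishment loss 23−11 = 12. IC gives δ ≥ 2/14 = 1/7.
For Jorvik: gain 3, loss 10 per period, so δ ≥ 3/13.
The tighter constraint is Jorvik's, so cooperation needs δ ≥ 3/13.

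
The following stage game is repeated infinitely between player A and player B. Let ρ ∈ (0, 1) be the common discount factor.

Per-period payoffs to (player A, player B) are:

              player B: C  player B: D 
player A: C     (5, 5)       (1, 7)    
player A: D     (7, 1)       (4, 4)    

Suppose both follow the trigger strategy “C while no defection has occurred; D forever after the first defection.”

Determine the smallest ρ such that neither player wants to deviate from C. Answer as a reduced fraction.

2/3

5/(1−ρ) ≥ 7 + 4ρ/(1−ρ)
5 ≥ 7 − 3ρ
ρ ≥ 2/3.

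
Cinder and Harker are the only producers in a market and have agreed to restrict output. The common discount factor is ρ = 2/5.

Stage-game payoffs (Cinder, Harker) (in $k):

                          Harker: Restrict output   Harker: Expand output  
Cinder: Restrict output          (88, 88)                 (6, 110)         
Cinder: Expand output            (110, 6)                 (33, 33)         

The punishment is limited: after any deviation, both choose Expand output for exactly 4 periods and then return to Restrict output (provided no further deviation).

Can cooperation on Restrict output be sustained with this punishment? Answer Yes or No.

A one-shot deviation gives 110 now, then 33 for 4 periods, then back to 88.
Gain from deviating: (110−88) today; loss: (88−33) in each of the next 4 periods.
No-deviation condition: (88−33)(ρ+…+ρ^4) ≥ 110−88, i.e. ρ+…+ρ^4 ≥ 2/5.
At ρ = 2/5: ρ+…+ρ^4 = 0.6496 ≥ 0.4000.
So cooperation is sustainable.

Yes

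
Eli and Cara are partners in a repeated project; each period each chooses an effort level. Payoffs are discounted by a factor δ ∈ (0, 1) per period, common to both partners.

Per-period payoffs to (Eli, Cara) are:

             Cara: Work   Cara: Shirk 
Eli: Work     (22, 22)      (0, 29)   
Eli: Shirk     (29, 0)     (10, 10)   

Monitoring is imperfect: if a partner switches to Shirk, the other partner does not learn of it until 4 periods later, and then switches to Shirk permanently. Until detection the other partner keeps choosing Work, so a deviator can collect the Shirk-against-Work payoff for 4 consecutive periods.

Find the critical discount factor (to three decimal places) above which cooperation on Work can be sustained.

The best deviation is to choose Shirk for all 4 undetected periods, earning 29 each, then 10 forever once detected.
Deviation value: 29(1−δ^4)/(1−δ) + 10δ^4/(1−δ); cooperation value: 22/(1−δ).
IC: 22 ≥ 29(1−δ^4) + 10δ^4 = 29 − 19δ^4.
So δ^4 ≥ 7/19, giving δ ≥ (7/19)^(1/4) ≈ 0.779.

0.779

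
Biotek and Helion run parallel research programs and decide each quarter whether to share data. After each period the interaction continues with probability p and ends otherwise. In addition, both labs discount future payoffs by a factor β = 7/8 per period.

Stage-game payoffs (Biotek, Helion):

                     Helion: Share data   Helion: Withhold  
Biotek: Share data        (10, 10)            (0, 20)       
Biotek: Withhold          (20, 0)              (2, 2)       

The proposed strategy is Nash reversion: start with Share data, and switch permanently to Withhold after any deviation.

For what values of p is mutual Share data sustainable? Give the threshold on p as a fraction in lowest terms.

Expected continuation weight on next period's payoff is β·p = 7/8·p, which plays the role of the discount factor.
Cooperation requires 7/8·p ≥ (20−10)/(20−2) = 5/9, hence p ≥ 40/63.

40/63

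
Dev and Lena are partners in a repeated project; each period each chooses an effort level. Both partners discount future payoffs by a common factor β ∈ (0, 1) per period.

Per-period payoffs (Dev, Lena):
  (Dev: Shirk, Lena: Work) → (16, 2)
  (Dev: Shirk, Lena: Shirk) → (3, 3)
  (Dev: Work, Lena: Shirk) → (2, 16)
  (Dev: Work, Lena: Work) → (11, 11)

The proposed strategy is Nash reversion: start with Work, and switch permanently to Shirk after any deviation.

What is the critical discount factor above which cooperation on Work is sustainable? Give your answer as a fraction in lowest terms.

11/(1−β) ≥ 16 + 3β/(1−β)
11 ≥ 16 − 13β
β ≥ 5/13.

5/13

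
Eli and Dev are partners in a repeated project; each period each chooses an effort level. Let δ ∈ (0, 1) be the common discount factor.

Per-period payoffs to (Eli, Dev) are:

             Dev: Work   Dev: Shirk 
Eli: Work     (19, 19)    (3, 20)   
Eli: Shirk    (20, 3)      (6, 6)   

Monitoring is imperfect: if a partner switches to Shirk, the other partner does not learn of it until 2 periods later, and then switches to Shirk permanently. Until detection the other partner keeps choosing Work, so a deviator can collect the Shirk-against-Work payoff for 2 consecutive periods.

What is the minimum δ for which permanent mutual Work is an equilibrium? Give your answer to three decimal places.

0.267

A deviator earns 20 for 2 periods, then 6 forever; cooperating earns 19 forever. Multiplying the IC by (1−δ):
19 ≥ 20(1−δ^2) + 6δ^2, so 14·δ^2 ≥ 1 and δ^2 ≥ 1/14.
δ ≥ (1/14)^(1/2) ≈ 0.267.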